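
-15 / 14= -1.07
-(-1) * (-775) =-775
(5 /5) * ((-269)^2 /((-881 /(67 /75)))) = -4848187 /66075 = -73.37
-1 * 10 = -10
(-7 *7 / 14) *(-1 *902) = 3157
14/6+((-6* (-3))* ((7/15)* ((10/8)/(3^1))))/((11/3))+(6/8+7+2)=1721/132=13.04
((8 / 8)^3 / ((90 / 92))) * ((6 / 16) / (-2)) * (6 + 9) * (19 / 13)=-437 / 104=-4.20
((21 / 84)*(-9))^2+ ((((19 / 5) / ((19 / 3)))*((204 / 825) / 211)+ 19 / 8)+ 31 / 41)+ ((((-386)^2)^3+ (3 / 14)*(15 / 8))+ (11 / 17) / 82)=37456723629033249854631903 / 11324159000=3307682595151944.60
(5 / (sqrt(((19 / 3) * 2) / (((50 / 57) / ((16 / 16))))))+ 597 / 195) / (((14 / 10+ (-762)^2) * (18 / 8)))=7208 / 2151291207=0.00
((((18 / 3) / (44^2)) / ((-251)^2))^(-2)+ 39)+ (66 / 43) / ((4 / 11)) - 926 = 319848303687964793 / 774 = 413240702439231.00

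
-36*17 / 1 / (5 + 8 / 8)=-102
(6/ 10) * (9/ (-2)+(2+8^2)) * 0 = 0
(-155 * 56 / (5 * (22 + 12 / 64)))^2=771506176 / 126025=6121.85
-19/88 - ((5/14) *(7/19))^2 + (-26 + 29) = 87895/31768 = 2.77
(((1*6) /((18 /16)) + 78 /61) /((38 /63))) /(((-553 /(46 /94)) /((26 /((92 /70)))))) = -825825 /4303367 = -0.19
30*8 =240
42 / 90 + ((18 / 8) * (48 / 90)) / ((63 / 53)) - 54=-1103 / 21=-52.52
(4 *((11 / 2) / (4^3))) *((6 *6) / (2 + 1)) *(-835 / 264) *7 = -5845 / 64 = -91.33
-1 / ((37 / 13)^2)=-169 / 1369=-0.12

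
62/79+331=26211/79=331.78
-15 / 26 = -0.58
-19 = -19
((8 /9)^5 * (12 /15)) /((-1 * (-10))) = 65536 /1476225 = 0.04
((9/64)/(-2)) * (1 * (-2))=9/64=0.14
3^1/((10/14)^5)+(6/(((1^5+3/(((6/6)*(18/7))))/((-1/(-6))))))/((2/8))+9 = 1096098/40625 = 26.98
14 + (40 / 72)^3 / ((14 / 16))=72442 / 5103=14.20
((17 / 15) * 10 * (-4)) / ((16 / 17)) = -289 / 6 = -48.17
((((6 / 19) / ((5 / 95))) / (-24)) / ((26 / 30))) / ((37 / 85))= -1275 / 1924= -0.66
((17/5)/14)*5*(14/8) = 17/8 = 2.12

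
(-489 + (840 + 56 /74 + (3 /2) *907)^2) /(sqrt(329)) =26531451685 *sqrt(329) /1801604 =267115.83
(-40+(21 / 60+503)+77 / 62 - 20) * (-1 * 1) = -444.59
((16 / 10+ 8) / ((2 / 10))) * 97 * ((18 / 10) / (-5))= -1676.16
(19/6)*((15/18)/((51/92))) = 2185/459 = 4.76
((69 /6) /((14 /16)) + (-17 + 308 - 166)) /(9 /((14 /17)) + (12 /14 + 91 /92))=88964 /8227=10.81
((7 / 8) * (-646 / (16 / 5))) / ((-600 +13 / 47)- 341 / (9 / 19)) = 4782015 / 35724544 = 0.13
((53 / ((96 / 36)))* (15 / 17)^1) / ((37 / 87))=207495 / 5032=41.24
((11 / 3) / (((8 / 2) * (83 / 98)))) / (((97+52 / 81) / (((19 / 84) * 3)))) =3591 / 477416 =0.01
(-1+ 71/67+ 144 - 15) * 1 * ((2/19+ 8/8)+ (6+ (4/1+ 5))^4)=8317514712/1273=6533790.03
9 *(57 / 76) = 27 / 4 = 6.75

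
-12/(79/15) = -180/79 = -2.28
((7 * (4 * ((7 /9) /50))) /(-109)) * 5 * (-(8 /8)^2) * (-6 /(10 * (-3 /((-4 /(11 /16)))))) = -0.02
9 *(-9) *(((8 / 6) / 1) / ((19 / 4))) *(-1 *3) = 1296 / 19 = 68.21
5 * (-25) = -125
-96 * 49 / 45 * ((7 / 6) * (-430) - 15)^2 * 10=-7534240000 / 27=-279045925.93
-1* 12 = -12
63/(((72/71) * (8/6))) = 1491/32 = 46.59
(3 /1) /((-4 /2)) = -3 /2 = -1.50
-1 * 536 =-536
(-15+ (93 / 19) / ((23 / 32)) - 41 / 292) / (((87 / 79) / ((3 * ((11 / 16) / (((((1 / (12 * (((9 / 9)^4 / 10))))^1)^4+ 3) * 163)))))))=-74822451165 / 2722169879404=-0.03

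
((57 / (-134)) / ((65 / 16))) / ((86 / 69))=-15732 / 187265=-0.08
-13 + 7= -6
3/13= 0.23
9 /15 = 3 /5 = 0.60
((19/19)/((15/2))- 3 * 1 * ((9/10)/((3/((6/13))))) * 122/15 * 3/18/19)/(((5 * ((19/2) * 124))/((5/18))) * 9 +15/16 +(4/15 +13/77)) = 2366672/4355443196455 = 0.00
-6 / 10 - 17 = -17.60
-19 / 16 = -1.19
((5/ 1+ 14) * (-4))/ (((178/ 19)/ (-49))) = 35378/ 89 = 397.51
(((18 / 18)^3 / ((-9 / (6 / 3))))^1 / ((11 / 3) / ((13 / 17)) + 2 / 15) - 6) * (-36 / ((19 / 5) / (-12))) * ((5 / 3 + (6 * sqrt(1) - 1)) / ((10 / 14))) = -117116160 / 18259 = -6414.16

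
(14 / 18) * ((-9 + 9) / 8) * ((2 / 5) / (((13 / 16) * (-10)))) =0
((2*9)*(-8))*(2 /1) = -288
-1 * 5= -5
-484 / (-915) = 484 / 915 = 0.53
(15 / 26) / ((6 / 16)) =20 / 13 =1.54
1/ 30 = 0.03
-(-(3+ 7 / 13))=3.54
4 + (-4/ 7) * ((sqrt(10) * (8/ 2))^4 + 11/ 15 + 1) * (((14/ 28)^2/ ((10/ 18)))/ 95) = -1085578/ 16625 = -65.30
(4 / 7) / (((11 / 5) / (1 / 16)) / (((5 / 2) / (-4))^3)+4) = -625 / 153321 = -0.00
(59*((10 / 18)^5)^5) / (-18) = -17583370208740234375 / 12922163778453346597864482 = -0.00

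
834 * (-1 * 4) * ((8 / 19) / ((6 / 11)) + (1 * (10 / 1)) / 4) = -207388 / 19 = -10915.16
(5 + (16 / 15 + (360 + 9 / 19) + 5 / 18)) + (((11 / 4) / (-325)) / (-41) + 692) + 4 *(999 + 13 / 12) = 5059.15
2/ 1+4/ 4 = 3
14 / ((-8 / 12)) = -21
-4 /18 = -2 /9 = -0.22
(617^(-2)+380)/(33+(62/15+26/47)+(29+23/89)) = 9076805958645/1599069297629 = 5.68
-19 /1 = -19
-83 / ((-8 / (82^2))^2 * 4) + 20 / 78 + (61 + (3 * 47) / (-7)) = -64028738915 / 4368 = -14658594.07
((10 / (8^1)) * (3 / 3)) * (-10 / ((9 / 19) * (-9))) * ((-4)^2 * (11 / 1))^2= 7356800 / 81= 90824.69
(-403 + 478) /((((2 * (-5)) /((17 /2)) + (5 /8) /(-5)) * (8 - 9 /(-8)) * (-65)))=5440 /55991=0.10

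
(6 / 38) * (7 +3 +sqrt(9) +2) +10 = 235 / 19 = 12.37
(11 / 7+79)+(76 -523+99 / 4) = -9567 / 28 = -341.68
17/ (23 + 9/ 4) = 68/ 101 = 0.67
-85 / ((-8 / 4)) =85 / 2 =42.50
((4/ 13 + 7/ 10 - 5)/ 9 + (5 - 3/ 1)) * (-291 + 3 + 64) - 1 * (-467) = 23081/ 195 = 118.36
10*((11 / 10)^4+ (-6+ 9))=44641 / 1000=44.64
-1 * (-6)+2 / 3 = 20 / 3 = 6.67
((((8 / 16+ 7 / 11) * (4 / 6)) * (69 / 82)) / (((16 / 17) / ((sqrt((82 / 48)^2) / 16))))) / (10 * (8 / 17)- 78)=-166175 / 168419328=-0.00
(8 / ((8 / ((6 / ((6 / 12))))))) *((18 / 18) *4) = 48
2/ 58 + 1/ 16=0.10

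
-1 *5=-5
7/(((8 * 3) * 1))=7/24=0.29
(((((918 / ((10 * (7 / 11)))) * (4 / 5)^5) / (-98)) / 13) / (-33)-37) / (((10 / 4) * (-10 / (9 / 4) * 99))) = 2577781039 / 76639062500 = 0.03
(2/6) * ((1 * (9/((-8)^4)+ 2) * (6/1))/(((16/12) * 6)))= 8201/16384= 0.50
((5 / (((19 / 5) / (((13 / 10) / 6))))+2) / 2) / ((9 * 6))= 521 / 24624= 0.02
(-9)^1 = -9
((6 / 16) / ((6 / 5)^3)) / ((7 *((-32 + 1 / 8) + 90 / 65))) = -1625 / 1598184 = -0.00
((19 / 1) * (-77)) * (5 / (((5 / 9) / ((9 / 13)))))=-118503 / 13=-9115.62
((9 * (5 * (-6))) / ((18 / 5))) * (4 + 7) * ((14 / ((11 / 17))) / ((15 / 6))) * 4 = -28560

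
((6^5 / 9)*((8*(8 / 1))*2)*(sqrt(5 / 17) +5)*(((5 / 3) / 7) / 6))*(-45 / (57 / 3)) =-6912000 / 133 - 1382400*sqrt(85) / 2261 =-57606.85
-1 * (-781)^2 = -609961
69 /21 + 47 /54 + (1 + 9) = 5351 /378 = 14.16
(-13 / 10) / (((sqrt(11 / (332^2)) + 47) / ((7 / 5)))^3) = -309977100486936673038976 / 9021850129027464949350078125 + 59595692734507870304 * sqrt(11) / 9021850129027464949350078125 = -0.00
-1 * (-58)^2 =-3364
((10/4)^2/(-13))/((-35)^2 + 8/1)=-25/64116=-0.00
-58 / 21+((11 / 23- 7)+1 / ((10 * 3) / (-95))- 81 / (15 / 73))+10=-638607 / 1610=-396.65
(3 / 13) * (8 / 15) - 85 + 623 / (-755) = -841166 / 9815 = -85.70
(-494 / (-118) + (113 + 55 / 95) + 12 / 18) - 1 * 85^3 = -2064904088 / 3363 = -614006.57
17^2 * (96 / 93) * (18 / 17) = 9792 / 31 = 315.87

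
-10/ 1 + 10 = 0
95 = 95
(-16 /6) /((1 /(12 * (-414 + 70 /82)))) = 542048 /41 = 13220.68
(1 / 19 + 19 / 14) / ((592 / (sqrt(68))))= 375 * sqrt(17) / 78736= 0.02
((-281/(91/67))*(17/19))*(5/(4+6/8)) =-6401180/32851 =-194.85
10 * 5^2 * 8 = 2000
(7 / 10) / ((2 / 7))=2.45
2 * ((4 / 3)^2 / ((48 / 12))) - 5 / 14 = 67 / 126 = 0.53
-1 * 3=-3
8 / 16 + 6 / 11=23 / 22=1.05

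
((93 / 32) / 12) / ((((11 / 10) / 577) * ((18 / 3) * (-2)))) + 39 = 28.41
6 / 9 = 2 / 3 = 0.67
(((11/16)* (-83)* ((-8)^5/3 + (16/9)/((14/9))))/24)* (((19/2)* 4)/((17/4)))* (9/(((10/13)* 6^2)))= 6465174859/85680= 75457.22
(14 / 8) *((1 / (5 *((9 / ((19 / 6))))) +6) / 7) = 1639 / 1080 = 1.52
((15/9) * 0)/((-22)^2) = 0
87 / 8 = 10.88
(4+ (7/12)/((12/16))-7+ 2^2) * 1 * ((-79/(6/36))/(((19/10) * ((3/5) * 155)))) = -25280/5301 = -4.77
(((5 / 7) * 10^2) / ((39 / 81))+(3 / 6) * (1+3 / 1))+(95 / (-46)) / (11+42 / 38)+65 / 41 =151.77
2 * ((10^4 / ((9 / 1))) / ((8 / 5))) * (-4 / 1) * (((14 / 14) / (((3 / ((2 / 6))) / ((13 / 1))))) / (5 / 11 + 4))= -7150000 / 3969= -1801.46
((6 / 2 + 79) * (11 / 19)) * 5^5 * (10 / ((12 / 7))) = 49328125 / 57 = 865405.70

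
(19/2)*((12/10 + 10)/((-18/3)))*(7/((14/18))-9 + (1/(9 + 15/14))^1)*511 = -1902964/2115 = -899.75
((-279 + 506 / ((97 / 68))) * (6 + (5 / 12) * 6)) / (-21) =-124865 / 4074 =-30.65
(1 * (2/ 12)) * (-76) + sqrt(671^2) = 1975/ 3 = 658.33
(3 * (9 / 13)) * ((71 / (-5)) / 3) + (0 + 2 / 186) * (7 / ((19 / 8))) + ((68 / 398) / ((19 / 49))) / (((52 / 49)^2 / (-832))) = -7664091887 / 22856145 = -335.32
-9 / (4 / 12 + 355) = -27 / 1066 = -0.03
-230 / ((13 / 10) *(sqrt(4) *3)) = -29.49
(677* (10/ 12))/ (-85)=-677/ 102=-6.64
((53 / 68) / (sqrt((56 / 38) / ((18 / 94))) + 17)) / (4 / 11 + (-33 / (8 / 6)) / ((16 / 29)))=-145008 / 136984225 + 5088*sqrt(6251) / 2328731825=-0.00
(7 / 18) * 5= 35 / 18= 1.94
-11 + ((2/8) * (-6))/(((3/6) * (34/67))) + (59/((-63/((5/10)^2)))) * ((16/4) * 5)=-46255/2142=-21.59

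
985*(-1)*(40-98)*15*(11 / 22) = 428475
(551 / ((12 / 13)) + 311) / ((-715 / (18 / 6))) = -2179 / 572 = -3.81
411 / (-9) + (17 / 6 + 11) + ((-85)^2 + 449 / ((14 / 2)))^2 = 15620682097 / 294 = 53131571.76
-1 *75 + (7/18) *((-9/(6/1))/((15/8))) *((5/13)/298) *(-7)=-1307426/17433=-75.00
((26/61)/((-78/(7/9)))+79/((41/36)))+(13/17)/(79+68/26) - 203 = -133.63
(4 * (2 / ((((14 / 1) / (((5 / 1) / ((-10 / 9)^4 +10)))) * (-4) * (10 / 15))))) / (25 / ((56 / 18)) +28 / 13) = -255879 / 28043749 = -0.01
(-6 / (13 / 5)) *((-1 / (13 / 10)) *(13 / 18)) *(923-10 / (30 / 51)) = 15100 / 13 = 1161.54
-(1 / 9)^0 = -1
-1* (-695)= 695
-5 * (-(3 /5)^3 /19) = 27 /475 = 0.06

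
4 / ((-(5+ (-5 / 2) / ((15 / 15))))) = -8 / 5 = -1.60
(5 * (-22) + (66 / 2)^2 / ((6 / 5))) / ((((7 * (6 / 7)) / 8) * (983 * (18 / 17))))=27115 / 26541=1.02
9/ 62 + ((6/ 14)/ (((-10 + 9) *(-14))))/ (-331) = 72939/ 502789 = 0.15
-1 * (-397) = 397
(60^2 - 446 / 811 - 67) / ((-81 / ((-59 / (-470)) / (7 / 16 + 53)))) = -150243736 / 1466551575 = -0.10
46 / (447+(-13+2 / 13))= 299 / 2822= 0.11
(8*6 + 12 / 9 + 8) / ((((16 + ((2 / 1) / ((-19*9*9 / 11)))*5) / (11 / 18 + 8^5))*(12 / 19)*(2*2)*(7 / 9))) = 82404078345 / 1372784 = 60026.98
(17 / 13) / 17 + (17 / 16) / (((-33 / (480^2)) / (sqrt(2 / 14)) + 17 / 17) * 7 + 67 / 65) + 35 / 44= 1061860800 * sqrt(7) / 64287034112393 + 36944324276676107 / 36772183512288796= 1.00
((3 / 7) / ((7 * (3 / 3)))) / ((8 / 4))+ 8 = 787 / 98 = 8.03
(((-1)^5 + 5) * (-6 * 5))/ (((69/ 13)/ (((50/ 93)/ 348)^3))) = -1015625/ 12182444444133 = -0.00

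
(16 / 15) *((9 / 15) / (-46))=-8 / 575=-0.01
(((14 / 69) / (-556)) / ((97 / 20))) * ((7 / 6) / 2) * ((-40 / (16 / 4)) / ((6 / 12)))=2450 / 2790981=0.00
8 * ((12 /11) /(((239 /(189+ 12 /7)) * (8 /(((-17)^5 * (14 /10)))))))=-4549221828 /2629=-1730400.09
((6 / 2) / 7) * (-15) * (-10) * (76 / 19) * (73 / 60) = 2190 / 7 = 312.86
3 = 3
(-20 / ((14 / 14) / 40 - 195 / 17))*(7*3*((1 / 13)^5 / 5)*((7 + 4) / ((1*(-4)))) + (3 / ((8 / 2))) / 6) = 631041020 / 2889773419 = 0.22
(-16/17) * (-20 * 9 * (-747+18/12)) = -2147040/17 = -126296.47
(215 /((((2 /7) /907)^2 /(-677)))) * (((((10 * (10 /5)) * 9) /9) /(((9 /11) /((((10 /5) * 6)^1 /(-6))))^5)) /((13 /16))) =2419029551515308300800 /767637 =3151267528161498.60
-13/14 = -0.93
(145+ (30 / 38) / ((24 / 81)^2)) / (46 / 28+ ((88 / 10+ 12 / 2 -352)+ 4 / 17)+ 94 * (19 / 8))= -111416725 / 81086224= -1.37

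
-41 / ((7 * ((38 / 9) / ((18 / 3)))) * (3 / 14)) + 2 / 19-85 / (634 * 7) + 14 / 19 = -38.02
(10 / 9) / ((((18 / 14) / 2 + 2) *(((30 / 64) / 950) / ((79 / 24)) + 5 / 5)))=8405600 / 19996317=0.42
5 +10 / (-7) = 25 / 7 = 3.57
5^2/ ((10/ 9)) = 45/ 2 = 22.50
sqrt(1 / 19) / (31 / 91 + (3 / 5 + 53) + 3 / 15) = 455 * sqrt(19) / 468046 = 0.00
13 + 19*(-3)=-44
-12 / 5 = -2.40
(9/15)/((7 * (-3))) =-1/35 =-0.03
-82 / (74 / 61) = -2501 / 37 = -67.59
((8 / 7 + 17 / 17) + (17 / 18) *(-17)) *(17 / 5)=-29801 / 630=-47.30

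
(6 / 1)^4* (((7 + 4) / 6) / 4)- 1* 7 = 587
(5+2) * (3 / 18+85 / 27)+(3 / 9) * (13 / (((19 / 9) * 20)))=239123 / 10260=23.31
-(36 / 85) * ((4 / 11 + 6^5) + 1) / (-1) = 3079836 / 935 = 3293.94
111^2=12321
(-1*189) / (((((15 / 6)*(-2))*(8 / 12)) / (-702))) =-199017 / 5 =-39803.40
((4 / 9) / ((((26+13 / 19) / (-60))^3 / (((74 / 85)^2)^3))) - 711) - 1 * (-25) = -90202944015915980854 / 131070864698236125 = -688.20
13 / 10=1.30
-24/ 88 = -3/ 11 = -0.27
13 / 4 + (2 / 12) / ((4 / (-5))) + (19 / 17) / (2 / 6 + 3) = 6889 / 2040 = 3.38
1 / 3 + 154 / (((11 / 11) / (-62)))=-28643 / 3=-9547.67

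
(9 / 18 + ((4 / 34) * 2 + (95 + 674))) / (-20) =-26171 / 680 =-38.49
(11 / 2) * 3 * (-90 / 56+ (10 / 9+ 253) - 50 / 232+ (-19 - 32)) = 2022647 / 609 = 3321.26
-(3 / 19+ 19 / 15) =-406 / 285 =-1.42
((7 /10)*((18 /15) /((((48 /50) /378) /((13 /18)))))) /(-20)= -1911 /160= -11.94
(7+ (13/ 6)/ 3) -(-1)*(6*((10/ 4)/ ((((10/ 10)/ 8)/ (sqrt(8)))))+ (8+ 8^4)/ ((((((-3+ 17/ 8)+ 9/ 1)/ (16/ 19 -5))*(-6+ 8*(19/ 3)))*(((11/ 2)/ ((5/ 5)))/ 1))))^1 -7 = -6748883/ 862290+ 240*sqrt(2) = 331.58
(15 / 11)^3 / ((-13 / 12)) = -40500 / 17303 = -2.34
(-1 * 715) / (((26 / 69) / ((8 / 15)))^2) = -93104 / 65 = -1432.37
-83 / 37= -2.24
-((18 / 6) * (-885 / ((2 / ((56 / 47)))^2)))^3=836670808.51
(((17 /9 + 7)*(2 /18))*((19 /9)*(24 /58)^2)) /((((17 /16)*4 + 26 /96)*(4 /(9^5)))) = 212751360 /182497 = 1165.78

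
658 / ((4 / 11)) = 3619 / 2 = 1809.50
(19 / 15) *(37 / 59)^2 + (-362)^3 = -2476971384509 / 52215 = -47437927.50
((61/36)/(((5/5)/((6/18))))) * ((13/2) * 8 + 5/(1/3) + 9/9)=1037/27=38.41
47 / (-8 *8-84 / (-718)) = -16873 / 22934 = -0.74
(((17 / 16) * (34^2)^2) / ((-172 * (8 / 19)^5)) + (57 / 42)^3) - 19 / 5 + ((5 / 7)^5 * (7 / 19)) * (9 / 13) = -10424916896699853673 / 16712349122560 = -623785.25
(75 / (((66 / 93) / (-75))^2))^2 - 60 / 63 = 701655013012.66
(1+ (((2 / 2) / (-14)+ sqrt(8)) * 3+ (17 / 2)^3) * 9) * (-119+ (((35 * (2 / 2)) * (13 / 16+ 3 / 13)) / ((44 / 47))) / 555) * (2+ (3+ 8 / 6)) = -4219972.05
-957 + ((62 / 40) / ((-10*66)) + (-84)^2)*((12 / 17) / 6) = -14236231 / 112200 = -126.88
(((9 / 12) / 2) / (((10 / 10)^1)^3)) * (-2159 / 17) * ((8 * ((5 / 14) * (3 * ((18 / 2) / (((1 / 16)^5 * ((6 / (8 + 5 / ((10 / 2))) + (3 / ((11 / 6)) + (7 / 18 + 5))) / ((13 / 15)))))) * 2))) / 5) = -173623294.73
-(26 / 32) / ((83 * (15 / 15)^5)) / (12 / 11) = -143 / 15936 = -0.01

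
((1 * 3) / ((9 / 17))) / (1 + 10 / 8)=68 / 27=2.52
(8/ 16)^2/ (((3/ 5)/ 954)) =795/ 2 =397.50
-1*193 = -193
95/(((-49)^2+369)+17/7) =665/19407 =0.03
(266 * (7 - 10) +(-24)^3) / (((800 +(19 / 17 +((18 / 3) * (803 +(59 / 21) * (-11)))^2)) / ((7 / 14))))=-6090063 / 17877445459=-0.00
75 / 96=25 / 32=0.78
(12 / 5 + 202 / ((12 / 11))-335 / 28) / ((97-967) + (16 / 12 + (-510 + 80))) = -73753 / 545440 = -0.14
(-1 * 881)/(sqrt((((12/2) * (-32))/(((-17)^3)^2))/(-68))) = -4328353 * sqrt(51)/12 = -2575885.26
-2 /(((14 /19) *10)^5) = -2476099 /26891200000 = -0.00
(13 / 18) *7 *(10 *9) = 455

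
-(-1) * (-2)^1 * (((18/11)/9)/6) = -0.06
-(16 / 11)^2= -256 / 121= -2.12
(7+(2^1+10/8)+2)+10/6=167/12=13.92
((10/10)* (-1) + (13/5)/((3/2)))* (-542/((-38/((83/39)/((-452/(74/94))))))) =-9154651/236127060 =-0.04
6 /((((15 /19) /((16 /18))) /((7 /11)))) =2128 /495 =4.30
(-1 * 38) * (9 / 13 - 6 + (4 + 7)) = -2812 / 13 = -216.31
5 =5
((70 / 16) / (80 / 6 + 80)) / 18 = 1 / 384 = 0.00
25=25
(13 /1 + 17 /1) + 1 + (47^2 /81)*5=13556 /81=167.36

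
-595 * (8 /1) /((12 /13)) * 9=-46410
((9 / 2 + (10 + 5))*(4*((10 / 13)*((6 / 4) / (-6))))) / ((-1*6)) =5 / 2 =2.50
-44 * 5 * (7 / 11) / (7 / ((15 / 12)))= -25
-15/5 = -3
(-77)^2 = 5929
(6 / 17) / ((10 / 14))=42 / 85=0.49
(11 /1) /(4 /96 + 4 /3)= 8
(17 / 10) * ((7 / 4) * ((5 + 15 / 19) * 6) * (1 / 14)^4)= 561 / 208544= 0.00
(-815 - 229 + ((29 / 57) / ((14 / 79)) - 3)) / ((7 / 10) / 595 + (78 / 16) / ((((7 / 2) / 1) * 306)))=-1416465500 / 7771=-182275.83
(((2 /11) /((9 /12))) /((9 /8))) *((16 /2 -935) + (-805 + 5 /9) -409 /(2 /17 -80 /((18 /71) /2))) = -372.97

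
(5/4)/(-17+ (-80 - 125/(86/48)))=-215/28684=-0.01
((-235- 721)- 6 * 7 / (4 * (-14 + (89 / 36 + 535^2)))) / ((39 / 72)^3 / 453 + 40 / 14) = -61685403404276736 / 184378288831145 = -334.56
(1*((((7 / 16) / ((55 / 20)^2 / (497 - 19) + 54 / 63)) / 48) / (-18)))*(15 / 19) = -11711 / 25573392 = -0.00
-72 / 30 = -12 / 5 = -2.40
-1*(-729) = 729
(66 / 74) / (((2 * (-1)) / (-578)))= 9537 / 37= 257.76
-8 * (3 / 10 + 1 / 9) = -148 / 45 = -3.29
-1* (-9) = 9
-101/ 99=-1.02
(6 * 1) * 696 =4176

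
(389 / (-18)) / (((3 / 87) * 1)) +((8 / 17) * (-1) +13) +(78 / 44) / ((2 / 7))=-4092977 / 6732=-607.99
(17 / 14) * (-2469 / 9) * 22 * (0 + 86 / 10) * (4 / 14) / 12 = -1500.62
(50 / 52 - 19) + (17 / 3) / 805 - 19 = -37.03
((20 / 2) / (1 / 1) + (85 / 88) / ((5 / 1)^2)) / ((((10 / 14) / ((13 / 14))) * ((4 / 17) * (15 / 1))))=976157 / 264000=3.70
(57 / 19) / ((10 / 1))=3 / 10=0.30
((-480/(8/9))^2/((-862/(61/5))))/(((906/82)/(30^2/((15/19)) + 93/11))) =-307104692760/715891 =-428982.47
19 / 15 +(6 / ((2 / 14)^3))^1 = 30889 / 15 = 2059.27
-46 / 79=-0.58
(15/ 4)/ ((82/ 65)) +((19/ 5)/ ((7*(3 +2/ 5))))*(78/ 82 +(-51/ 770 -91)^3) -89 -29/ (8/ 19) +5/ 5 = -120734.72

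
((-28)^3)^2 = 481890304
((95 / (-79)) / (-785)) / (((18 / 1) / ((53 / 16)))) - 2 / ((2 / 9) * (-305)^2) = 61527599 / 332291253600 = 0.00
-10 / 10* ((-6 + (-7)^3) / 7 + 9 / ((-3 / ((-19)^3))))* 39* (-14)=11207820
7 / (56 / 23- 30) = -161 / 634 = -0.25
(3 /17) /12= 1 /68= 0.01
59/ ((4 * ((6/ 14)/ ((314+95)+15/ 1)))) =43778/ 3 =14592.67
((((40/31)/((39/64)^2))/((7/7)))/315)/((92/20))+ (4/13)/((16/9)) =47955067/273287196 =0.18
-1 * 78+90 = 12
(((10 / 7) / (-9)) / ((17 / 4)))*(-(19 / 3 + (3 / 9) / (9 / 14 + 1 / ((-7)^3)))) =2360 / 9219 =0.26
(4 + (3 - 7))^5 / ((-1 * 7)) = 0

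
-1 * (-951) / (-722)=-951 / 722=-1.32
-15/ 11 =-1.36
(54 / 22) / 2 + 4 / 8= 19 / 11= 1.73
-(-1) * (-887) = -887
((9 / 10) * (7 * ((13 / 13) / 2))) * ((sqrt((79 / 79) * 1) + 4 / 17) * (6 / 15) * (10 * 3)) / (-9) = -441 / 85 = -5.19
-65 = -65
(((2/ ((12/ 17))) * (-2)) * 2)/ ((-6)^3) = 17/ 324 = 0.05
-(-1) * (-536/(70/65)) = -3484/7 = -497.71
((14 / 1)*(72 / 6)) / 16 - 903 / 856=8085 / 856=9.45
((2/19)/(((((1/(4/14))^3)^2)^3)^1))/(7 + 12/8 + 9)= 1048576/1082895042610448585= 0.00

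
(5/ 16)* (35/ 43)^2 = 6125/ 29584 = 0.21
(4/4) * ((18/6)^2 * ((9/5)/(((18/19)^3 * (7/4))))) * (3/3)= 6859/630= 10.89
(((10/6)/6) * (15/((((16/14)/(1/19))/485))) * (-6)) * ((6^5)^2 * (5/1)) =-3207541680000/19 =-168817983157.89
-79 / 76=-1.04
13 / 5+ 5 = 38 / 5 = 7.60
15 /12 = 5 /4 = 1.25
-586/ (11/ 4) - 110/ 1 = -3554/ 11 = -323.09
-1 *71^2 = -5041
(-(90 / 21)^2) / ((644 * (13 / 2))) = -450 / 102557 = -0.00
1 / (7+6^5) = 0.00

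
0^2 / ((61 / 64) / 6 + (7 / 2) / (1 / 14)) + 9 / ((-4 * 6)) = -0.38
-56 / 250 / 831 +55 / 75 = 76147 / 103875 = 0.73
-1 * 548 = -548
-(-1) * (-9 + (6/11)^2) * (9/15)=-5.22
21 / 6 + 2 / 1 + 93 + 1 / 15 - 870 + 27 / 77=-1781201 / 2310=-771.08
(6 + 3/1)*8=72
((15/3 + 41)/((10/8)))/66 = 92/165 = 0.56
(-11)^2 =121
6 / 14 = 0.43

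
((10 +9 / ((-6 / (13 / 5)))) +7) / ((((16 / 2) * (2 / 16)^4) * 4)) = 8384 / 5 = 1676.80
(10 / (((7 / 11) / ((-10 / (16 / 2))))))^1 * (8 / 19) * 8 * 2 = -132.33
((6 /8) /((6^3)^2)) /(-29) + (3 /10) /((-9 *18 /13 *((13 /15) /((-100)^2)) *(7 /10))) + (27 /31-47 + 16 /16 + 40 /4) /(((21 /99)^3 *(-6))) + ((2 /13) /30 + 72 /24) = 273815701955767 /1246847696640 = 219.61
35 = 35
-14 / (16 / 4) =-7 / 2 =-3.50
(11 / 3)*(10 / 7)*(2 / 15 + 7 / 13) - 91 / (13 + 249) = 680555 / 214578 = 3.17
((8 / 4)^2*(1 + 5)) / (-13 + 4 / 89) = -2136 / 1153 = -1.85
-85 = -85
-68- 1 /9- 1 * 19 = -784 /9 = -87.11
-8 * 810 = -6480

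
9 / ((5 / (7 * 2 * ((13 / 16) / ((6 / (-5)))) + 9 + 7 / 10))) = 159 / 400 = 0.40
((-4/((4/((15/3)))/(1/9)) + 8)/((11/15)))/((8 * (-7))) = -335/1848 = -0.18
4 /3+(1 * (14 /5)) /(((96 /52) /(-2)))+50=483 /10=48.30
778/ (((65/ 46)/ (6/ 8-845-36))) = -31502387/ 65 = -484652.11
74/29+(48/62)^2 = 87818/27869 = 3.15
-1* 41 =-41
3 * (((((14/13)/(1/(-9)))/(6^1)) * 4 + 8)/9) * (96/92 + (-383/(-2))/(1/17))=1498010/897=1670.02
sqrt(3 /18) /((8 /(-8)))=-sqrt(6) /6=-0.41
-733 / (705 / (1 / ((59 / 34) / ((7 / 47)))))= -174454 / 1954965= -0.09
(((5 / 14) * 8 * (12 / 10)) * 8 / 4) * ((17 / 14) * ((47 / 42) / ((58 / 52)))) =8.35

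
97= 97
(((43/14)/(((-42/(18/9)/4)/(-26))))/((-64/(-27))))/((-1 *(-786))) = 1677/205408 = 0.01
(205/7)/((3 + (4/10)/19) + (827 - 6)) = 19475/547974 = 0.04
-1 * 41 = -41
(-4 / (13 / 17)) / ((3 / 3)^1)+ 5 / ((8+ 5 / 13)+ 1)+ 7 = 3651 / 1586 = 2.30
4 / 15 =0.27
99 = 99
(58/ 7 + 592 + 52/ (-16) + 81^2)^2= 40170180625/ 784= 51237475.29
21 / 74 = 0.28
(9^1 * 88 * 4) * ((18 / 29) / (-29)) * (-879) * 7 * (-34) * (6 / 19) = -71577209088 / 15979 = -4479454.85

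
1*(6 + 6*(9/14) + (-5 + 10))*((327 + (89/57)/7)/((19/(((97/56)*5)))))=2216.05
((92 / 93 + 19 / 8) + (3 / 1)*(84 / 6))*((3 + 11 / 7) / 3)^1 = 135004 / 1953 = 69.13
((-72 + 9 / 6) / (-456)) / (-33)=-47 / 10032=-0.00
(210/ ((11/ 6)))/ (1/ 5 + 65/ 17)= 5950/ 209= 28.47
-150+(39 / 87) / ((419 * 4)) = -7290587 / 48604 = -150.00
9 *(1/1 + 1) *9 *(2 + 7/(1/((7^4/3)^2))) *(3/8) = 1089547875/4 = 272386968.75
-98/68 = -49/34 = -1.44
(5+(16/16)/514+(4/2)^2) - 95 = -44203/514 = -86.00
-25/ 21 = -1.19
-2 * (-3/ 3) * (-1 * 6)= -12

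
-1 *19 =-19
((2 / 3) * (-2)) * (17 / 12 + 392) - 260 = -7061 / 9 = -784.56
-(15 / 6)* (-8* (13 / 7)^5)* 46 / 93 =341589560 / 1563051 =218.54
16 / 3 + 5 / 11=191 / 33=5.79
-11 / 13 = -0.85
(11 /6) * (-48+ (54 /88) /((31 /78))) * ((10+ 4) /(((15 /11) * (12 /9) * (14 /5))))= -116171 /496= -234.22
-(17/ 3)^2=-289/ 9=-32.11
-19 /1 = -19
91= 91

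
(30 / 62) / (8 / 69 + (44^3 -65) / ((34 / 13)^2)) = 70380 / 1810002301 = 0.00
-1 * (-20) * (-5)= -100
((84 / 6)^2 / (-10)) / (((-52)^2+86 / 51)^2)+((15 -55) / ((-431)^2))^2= -4321736687922329 / 1642647278948662380250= -0.00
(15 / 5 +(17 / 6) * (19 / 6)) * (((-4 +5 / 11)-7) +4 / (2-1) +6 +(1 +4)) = 53.33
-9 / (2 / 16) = -72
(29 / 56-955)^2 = 2857009401 / 3136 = 911036.16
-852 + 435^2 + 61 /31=188374.97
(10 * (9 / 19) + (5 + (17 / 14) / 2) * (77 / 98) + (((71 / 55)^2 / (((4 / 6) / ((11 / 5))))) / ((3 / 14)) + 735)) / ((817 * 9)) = 7883580451 / 75302073000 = 0.10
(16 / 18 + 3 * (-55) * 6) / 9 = -8902 / 81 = -109.90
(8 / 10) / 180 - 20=-4499 / 225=-20.00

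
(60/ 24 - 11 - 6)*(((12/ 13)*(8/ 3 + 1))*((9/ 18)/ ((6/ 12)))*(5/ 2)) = -1595/ 13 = -122.69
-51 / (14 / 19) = -69.21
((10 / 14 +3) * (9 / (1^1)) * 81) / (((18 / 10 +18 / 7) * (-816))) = -1755 / 2312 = -0.76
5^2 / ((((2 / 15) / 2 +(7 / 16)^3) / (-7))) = -10752000 / 9241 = -1163.51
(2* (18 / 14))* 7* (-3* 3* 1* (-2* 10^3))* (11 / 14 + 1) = 4050000 / 7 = 578571.43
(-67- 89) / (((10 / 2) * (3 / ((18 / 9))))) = -20.80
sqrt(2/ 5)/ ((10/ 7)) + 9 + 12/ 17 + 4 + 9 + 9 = 7 * sqrt(10)/ 50 + 539/ 17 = 32.15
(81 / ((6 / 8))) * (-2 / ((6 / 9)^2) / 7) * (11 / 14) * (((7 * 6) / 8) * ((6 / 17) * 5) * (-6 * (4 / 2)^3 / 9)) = 320760 / 119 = 2695.46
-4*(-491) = 1964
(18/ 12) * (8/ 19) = 12/ 19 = 0.63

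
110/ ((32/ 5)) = 275/ 16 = 17.19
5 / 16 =0.31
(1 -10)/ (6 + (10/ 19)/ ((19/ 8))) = -3249/ 2246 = -1.45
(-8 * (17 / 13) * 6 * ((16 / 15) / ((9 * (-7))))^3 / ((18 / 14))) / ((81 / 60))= 4456448 / 25389593775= 0.00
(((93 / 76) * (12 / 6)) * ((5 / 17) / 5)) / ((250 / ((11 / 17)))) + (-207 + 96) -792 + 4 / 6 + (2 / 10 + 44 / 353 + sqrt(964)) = -2622575194243 / 2907484500 + 2 * sqrt(241) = -870.96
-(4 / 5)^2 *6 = -96 / 25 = -3.84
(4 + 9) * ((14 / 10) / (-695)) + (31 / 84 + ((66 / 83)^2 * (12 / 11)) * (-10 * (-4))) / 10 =11139974873 / 4021798200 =2.77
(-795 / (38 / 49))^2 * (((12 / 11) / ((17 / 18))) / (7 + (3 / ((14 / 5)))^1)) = 1147223970900 / 7628291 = 150390.69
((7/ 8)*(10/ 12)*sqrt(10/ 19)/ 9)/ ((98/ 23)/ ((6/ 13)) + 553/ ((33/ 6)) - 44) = 1771*sqrt(190)/ 27318960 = 0.00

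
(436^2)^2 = 36136489216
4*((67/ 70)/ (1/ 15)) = 402/ 7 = 57.43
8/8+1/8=9/8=1.12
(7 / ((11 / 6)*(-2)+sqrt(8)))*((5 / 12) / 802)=-55 / 22456 - 15*sqrt(2) / 11228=-0.00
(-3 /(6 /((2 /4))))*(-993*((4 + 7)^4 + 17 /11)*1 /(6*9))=13328377 /198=67315.04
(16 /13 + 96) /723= 1264 /9399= 0.13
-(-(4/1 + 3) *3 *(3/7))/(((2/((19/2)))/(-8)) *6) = -57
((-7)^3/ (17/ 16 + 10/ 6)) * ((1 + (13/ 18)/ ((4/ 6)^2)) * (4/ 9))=-19208/ 131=-146.63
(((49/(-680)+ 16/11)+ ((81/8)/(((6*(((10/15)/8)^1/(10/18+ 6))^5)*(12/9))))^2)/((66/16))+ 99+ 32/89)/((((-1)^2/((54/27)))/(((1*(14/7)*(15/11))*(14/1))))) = 4877976606824695852419891376/18124227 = 269141222233902491533.56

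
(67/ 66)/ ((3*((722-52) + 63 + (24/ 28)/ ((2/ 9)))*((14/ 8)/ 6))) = 134/ 85107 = 0.00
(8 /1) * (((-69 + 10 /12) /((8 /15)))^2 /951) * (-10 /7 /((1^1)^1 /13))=-271831625 /106512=-2552.12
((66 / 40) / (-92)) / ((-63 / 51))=187 / 12880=0.01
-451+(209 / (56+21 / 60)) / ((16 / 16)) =-504097 / 1127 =-447.29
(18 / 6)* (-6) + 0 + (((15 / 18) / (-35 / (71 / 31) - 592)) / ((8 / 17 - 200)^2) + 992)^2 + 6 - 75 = 8717819922250867550423591023753 / 8859780180691964745744384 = 983977.00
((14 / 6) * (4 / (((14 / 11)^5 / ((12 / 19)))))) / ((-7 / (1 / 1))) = -161051 / 638666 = -0.25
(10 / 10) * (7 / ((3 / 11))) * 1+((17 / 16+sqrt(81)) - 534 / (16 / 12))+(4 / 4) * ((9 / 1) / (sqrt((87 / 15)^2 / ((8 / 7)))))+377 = 90 * sqrt(14) / 203+587 / 48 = 13.89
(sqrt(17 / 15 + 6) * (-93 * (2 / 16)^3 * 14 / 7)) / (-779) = 31 * sqrt(1605) / 997120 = 0.00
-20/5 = -4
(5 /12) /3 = 5 /36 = 0.14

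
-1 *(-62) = 62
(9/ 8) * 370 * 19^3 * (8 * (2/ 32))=11420235/ 8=1427529.38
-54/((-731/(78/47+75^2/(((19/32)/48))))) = 1289905884/38399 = 33592.17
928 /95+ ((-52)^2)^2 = 694604448 /95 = 7311625.77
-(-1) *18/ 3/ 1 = 6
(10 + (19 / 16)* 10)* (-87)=-15225 / 8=-1903.12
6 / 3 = 2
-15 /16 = -0.94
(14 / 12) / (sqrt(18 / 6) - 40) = -140 / 4791 - 7* sqrt(3) / 9582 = -0.03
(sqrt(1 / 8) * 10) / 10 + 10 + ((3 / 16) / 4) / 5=sqrt(2) / 4 + 3203 / 320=10.36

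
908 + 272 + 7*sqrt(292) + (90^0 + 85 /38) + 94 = 14*sqrt(73) + 48535 /38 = 1396.85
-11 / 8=-1.38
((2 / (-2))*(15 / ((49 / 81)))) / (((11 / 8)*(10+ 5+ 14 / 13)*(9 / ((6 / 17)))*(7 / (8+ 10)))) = -1516320 / 13405469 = -0.11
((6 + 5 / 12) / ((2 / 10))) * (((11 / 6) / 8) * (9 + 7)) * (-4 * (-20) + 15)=402325 / 36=11175.69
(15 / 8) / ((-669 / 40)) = -25 / 223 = -0.11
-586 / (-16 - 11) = 586 / 27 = 21.70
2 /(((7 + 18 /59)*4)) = 0.07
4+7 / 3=19 / 3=6.33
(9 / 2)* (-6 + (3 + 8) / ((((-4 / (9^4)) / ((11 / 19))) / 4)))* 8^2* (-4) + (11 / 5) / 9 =41160701009 / 855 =48141170.77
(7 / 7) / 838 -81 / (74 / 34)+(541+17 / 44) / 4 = 267754731 / 2728528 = 98.13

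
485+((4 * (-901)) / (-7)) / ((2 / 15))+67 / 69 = 2099794 / 483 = 4347.40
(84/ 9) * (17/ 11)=14.42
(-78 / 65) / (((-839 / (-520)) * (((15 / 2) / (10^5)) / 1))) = -8320000 / 839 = -9916.57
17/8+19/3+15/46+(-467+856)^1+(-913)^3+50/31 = -13023055046177/17112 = -761048097.60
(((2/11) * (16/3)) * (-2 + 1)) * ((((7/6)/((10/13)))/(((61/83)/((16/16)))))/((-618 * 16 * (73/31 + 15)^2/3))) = 7258433/3600781770960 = 0.00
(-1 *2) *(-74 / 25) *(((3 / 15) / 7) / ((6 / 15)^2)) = 37 / 35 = 1.06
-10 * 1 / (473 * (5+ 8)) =-0.00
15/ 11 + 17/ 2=217/ 22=9.86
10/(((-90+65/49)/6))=-588/869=-0.68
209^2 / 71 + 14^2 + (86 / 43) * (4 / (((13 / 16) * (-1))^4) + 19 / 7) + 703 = 21831780484 / 14194817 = 1538.01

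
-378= -378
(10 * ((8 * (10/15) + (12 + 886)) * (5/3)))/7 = 135500/63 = 2150.79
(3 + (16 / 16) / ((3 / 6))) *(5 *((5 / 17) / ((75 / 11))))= 55 / 51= 1.08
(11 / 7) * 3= 4.71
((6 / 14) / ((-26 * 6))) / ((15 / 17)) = -17 / 5460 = -0.00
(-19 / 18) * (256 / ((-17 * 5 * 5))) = 2432 / 3825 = 0.64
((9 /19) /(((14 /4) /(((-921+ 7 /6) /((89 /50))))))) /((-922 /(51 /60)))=1407345 /21827428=0.06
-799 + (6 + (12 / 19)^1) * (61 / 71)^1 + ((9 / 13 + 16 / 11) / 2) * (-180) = -190306465 / 192907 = -986.52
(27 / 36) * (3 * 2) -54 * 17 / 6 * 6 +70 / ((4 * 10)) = -3647 / 4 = -911.75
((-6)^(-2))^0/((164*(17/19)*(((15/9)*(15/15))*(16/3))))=171/223040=0.00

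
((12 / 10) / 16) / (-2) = -3 / 80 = -0.04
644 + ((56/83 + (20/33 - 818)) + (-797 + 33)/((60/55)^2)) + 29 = -25824107/32868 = -785.69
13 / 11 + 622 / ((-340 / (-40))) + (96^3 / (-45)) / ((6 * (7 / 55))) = -33604553 / 1309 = -25671.93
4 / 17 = 0.24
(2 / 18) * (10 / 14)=5 / 63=0.08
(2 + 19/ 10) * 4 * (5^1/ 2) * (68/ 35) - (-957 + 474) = 19557/ 35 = 558.77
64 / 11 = 5.82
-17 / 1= -17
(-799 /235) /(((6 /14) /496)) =-59024 /15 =-3934.93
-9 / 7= -1.29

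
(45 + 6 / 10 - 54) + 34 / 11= -292 / 55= -5.31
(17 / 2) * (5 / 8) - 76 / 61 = 3969 / 976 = 4.07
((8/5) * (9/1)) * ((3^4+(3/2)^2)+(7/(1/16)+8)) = 14634/5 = 2926.80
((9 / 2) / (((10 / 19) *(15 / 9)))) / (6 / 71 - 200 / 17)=-32589 / 74200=-0.44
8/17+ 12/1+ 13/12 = 2765/204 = 13.55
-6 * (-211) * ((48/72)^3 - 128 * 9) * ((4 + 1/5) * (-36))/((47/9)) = 9920619072/235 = 42215400.31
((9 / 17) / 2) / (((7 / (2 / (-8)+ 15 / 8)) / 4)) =0.25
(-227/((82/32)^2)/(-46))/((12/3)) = 7264/38663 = 0.19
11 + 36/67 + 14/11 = 9441/737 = 12.81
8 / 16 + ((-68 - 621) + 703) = 29 / 2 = 14.50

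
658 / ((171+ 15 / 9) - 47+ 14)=1974 / 419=4.71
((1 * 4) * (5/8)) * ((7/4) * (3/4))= 105/32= 3.28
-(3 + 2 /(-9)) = -25 /9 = -2.78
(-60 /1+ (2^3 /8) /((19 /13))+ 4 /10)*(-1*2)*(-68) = -8012.55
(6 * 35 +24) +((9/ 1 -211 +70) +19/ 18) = 1855/ 18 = 103.06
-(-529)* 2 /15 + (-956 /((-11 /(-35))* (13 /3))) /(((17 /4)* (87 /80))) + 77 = -4593713 /1057485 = -4.34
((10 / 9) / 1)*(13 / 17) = 130 / 153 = 0.85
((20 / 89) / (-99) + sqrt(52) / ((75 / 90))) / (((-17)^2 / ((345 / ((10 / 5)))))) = -1150 / 848793 + 414 * sqrt(13) / 289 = 5.16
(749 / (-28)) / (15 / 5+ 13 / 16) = -428 / 61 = -7.02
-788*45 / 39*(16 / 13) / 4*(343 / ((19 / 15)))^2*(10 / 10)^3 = -1251550062000 / 61009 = -20514187.45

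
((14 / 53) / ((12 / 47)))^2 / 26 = 0.04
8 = 8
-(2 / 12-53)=317 / 6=52.83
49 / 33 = 1.48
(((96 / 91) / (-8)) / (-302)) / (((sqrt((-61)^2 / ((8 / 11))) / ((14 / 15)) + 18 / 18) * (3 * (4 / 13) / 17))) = -1904 / 1390393957 + 31110 * sqrt(22) / 1390393957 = 0.00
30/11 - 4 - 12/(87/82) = -12.58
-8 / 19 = -0.42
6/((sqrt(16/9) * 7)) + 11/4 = 95/28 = 3.39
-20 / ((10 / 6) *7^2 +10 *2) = -12 / 61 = -0.20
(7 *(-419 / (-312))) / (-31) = -0.30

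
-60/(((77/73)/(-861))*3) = 179580/11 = 16325.45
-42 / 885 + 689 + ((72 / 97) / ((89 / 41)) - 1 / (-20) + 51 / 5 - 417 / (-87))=208076298163 / 295421260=704.34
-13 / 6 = -2.17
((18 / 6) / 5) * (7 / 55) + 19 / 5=1066 / 275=3.88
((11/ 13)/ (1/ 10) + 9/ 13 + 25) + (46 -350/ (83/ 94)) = -341214/ 1079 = -316.23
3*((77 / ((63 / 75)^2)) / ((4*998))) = 6875 / 83832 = 0.08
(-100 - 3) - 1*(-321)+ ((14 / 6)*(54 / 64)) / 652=4548415 / 20864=218.00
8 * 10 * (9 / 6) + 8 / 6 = 364 / 3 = 121.33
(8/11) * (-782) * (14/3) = -87584/33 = -2654.06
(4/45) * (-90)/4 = -2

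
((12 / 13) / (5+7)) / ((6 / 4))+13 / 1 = 13.05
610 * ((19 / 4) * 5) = 28975 / 2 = 14487.50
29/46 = 0.63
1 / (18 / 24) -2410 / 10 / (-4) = 739 / 12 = 61.58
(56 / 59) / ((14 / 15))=60 / 59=1.02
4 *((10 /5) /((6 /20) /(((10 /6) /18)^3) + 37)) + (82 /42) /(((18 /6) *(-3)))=-9687161 /49011669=-0.20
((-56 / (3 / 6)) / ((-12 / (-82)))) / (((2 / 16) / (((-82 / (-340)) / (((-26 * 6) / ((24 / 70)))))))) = 53792 / 16575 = 3.25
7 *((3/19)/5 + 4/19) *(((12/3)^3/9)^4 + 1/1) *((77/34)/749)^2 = 19233221161/485255102940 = 0.04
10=10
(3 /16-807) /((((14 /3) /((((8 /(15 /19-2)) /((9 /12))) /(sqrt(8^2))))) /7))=245271 /184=1332.99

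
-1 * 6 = -6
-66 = -66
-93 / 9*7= -217 / 3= -72.33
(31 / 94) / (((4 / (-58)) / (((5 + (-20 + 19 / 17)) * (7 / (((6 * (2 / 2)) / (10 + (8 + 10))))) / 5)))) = 5198018 / 11985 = 433.71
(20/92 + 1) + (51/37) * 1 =2.60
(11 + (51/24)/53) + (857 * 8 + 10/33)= 96087865/13992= 6867.34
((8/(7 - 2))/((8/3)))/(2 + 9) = 3/55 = 0.05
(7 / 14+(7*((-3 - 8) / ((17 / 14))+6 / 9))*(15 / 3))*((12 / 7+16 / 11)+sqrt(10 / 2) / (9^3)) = -331718 / 357 - 29909*sqrt(5) / 74358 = -930.08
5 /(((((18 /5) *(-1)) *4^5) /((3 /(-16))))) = 25 /98304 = 0.00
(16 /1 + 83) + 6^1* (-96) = -477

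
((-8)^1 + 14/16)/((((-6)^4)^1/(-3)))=19/1152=0.02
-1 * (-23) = 23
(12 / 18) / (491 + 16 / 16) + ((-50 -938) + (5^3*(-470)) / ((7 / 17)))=-742181501 / 5166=-143666.57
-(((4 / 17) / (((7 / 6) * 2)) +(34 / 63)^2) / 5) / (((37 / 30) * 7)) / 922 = -26456 / 2685402909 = -0.00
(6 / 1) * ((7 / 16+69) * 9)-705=24357 / 8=3044.62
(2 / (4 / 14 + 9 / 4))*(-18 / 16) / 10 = -63 / 710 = -0.09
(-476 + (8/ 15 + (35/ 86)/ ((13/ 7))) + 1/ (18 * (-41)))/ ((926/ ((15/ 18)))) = -490150309/ 1146041676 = -0.43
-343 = -343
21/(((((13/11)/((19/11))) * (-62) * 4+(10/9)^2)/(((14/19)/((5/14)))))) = -83349/324055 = -0.26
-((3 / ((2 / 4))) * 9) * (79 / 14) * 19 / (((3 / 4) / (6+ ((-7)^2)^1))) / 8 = -742995 / 14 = -53071.07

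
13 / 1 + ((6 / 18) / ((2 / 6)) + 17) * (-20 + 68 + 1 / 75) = 21931 / 25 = 877.24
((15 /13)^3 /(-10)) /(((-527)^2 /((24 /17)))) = -8100 /10372900421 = -0.00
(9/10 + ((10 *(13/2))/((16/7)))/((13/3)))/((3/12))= 597/20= 29.85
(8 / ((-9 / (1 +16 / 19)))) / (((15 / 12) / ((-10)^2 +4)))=-23296 / 171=-136.23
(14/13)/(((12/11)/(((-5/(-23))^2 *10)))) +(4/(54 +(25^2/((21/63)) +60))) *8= 507803/1052181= 0.48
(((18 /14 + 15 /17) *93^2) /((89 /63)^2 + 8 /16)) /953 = 2530455228 /320958011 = 7.88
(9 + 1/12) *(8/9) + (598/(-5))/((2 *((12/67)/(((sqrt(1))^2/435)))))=572101/78300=7.31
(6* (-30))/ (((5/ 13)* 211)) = -468/ 211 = -2.22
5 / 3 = 1.67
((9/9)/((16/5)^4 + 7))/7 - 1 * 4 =-1956883/489377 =-4.00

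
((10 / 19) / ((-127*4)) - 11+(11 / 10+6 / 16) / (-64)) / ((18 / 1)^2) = -68098847 / 2001438720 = -0.03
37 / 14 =2.64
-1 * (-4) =4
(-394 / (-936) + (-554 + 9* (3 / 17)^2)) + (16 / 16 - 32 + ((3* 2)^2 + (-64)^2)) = 479833685 / 135252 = 3547.70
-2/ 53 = -0.04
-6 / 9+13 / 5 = 1.93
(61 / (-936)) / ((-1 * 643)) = 61 / 601848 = 0.00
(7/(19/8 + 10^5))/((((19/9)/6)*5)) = 336/8444645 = 0.00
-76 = -76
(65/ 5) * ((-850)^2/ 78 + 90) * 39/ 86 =2370940/ 43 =55138.14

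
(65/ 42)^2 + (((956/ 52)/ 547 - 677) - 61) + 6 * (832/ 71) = -592488516883/ 890610084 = -665.26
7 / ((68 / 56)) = 98 / 17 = 5.76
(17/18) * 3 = 2.83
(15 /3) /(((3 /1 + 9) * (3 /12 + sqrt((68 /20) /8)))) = 0.46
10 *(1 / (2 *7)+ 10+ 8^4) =287425 / 7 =41060.71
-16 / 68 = -4 / 17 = -0.24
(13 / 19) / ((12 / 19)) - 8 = -83 / 12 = -6.92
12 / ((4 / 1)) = 3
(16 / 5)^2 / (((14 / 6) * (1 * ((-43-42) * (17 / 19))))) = -14592 / 252875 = -0.06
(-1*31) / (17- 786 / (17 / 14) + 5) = 527 / 10630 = 0.05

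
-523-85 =-608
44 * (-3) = -132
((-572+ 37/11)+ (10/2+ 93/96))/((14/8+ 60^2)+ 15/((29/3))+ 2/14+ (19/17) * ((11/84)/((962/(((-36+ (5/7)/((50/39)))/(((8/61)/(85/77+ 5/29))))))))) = -32218898845042/206333762417101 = -0.16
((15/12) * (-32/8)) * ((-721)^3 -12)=1874026865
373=373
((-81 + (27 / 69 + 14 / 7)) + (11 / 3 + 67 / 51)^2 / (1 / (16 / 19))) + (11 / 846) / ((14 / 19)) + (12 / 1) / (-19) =-87258015403 / 1495814292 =-58.33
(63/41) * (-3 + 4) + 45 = 1908/41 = 46.54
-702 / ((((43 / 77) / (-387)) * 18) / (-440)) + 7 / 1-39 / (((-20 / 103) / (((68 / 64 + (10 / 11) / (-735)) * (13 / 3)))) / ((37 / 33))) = -203042231320997 / 17075520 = -11890837.37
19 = 19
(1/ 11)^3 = 1/ 1331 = 0.00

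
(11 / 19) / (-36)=-11 / 684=-0.02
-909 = -909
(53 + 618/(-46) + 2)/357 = 956/8211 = 0.12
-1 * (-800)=800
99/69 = 33/23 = 1.43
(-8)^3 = -512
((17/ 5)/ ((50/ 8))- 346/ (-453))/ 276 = 37027/ 7814250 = 0.00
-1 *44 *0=0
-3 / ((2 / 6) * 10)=-9 / 10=-0.90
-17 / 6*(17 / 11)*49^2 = -693889 / 66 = -10513.47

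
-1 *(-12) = 12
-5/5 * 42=-42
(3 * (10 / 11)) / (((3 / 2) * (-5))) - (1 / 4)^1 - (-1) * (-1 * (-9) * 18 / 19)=6615 / 836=7.91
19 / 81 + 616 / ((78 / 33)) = 274675 / 1053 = 260.85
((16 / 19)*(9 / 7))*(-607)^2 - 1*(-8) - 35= 53053065 / 133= 398895.23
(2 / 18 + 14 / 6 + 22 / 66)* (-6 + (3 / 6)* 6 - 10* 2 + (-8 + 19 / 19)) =-250 / 3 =-83.33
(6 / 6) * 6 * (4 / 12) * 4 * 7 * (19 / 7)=152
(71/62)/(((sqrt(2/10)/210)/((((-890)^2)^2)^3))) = 1841313458579029255962749055000000000000 * sqrt(5)/31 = 132816195524772668950379900000000000000.00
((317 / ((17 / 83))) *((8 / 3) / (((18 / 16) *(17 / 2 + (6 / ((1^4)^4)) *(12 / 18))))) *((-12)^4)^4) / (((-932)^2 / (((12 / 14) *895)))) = 1547988733699426244100096 / 32301955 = 47922447223377849.55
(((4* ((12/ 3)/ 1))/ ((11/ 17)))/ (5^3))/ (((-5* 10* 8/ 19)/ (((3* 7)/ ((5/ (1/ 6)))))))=-2261/ 343750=-0.01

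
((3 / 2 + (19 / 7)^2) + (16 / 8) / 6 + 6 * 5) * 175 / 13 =288125 / 546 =527.70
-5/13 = -0.38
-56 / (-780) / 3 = 14 / 585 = 0.02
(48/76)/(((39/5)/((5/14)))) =50/1729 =0.03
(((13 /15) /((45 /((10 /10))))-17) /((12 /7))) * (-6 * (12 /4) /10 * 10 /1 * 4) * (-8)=-1283744 /225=-5705.53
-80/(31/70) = -5600/31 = -180.65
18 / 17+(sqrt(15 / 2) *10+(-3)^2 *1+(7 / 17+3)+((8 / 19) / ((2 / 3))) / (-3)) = 4283 / 323+5 *sqrt(30) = 40.65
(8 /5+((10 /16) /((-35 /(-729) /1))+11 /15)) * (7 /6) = 2579 /144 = 17.91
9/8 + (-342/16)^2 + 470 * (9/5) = 83457/64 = 1304.02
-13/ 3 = -4.33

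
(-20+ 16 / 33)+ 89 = 2293 / 33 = 69.48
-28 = -28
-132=-132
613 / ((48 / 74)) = 22681 / 24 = 945.04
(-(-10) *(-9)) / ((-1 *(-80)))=-9 / 8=-1.12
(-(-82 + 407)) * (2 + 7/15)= -2405/3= -801.67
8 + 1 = 9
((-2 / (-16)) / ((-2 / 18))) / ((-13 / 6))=27 / 52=0.52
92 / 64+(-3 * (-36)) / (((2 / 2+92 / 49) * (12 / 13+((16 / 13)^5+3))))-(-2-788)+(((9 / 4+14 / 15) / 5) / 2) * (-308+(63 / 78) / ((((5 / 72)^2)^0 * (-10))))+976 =30765124340585651 / 18368031084000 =1674.93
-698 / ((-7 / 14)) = 1396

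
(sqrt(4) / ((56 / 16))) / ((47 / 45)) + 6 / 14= 321 / 329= 0.98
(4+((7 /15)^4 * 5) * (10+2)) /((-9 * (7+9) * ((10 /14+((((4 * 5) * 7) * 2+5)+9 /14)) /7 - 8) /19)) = -2688728 /97959375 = -0.03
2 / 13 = 0.15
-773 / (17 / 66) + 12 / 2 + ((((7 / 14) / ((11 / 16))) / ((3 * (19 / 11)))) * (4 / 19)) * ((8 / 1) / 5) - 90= -283990738 / 92055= -3085.01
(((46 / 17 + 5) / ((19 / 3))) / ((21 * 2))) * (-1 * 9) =-1179 / 4522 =-0.26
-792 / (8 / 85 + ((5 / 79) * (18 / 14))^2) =-20587061880 / 2618597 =-7861.87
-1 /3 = -0.33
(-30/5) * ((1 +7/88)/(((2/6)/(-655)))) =560025/44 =12727.84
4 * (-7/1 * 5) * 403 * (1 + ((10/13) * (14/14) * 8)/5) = -125860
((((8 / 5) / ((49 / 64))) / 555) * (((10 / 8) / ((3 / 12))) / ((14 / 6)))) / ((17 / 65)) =0.03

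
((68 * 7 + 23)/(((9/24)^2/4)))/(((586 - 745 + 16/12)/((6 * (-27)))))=6898176/473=14583.88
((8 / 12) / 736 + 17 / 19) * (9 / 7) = 1.15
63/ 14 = 4.50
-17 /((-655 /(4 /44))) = 17 /7205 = 0.00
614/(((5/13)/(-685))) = -1093534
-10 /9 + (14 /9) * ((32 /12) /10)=-94 /135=-0.70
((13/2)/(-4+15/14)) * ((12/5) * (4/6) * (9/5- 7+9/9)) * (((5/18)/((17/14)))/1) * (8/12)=71344/31365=2.27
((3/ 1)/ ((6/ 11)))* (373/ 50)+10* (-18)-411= -54997/ 100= -549.97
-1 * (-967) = 967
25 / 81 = 0.31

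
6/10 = 3/5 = 0.60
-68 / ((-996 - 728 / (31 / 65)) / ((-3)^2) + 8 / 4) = 9486 / 38819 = 0.24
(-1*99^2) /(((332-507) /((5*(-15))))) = -29403 /7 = -4200.43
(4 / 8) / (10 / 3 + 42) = 0.01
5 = 5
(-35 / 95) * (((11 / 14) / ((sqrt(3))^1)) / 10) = -11 * sqrt(3) / 1140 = -0.02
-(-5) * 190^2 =180500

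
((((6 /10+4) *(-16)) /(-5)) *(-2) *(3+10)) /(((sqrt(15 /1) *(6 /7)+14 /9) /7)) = 51688728 /106675 - 28481544 *sqrt(15) /106675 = -549.52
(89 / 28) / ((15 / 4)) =89 / 105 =0.85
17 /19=0.89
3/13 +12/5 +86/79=19099/5135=3.72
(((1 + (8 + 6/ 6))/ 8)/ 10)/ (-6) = -1/ 48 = -0.02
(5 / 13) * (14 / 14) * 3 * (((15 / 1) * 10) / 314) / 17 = 0.03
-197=-197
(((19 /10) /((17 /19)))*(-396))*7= -500346 /85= -5886.42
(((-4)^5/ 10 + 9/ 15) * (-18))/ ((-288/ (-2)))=509/ 40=12.72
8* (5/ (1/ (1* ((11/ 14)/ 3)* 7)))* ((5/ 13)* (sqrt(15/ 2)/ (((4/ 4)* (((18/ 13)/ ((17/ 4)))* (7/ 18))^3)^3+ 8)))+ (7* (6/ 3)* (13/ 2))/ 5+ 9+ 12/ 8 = 26602337849108110192675* sqrt(30)/ 15090780759361739166684+ 287/ 10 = 38.36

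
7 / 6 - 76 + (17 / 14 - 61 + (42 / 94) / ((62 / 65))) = -8209213 / 61194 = -134.15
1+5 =6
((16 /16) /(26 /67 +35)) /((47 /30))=2010 /111437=0.02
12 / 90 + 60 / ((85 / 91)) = 16414 / 255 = 64.37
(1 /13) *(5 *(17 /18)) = 85 /234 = 0.36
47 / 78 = 0.60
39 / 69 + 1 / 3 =62 / 69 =0.90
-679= -679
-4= -4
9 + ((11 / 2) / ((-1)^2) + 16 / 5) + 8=257 / 10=25.70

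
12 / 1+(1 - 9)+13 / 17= 81 / 17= 4.76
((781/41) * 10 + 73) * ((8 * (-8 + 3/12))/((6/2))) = -223262/41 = -5445.41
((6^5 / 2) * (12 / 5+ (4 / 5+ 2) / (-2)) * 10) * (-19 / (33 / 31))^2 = 1498698720 / 121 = 12385939.83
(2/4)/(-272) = -1/544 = -0.00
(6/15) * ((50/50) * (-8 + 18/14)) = -94/35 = -2.69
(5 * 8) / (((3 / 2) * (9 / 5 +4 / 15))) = 400 / 31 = 12.90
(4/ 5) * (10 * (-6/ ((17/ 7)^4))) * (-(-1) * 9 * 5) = -5186160/ 83521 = -62.09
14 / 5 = 2.80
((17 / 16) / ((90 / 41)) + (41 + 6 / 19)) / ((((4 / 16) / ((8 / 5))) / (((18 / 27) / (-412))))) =-0.43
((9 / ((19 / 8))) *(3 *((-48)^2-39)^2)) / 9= 123125400 / 19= 6480284.21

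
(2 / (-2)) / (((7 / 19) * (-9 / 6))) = 38 / 21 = 1.81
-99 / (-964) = 0.10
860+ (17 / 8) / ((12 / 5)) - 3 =82357 / 96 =857.89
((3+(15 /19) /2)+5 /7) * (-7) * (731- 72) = -720287 /38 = -18954.92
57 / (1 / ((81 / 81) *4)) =228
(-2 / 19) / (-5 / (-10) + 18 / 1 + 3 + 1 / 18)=-9 / 1843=-0.00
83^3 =571787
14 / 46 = 7 / 23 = 0.30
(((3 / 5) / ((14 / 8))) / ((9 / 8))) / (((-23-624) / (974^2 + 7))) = -30357856 / 67935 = -446.87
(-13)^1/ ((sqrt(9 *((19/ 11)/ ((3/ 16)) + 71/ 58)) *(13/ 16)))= -16 *sqrt(1529286)/ 11985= -1.65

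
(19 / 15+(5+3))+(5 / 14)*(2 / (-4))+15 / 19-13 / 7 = 64003 / 7980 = 8.02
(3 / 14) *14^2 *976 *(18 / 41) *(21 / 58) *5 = 38737440 / 1189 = 32579.85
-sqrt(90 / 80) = -3 * sqrt(2) / 4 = -1.06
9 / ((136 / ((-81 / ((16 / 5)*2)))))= -0.84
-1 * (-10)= 10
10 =10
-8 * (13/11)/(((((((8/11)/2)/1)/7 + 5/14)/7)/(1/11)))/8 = -1.84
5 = 5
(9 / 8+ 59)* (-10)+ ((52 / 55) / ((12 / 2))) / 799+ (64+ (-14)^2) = -179954671 / 527340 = -341.25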